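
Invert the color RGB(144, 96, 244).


Invert: (255-R, 255-G, 255-B)
R: 255-144 = 111
G: 255-96 = 159
B: 255-244 = 11
= RGB(111, 159, 11)


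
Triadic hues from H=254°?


Triadic: equally spaced at 120° intervals
H1 = 254°
H2 = (254 + 120) mod 360 = 14°
H3 = (254 + 240) mod 360 = 134°
Triadic = 254°, 14°, 134°


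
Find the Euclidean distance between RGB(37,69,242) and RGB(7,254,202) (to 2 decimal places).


d = √[(R₁-R₂)² + (G₁-G₂)² + (B₁-B₂)²]
d = √[(37-7)² + (69-254)² + (242-202)²]
d = √[900 + 34225 + 1600]
d = √36725
d ≈ 191.64


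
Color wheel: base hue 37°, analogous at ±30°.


Base hue: 37°
Left analog: (37 - 30) mod 360 = 7°
Right analog: (37 + 30) mod 360 = 67°
Analogous hues = 7° and 67°


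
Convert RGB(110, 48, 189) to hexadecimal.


R = 110 → 6E (hex)
G = 48 → 30 (hex)
B = 189 → BD (hex)
Hex = #6E30BD


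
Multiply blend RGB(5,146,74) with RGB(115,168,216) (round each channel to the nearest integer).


Multiply: C = A×B/255, rounded to nearest integer
R: 5×115/255 = 575/255 ≈ 2.255 → 2
G: 146×168/255 = 24528/255 ≈ 96.188 → 96
B: 74×216/255 = 15984/255 ≈ 62.682 → 63
= RGB(2, 96, 63)


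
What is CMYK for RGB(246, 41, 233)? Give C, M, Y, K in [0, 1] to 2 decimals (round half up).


R'=246/255≈0.9647, G'=41/255≈0.1608, B'=233/255≈0.9137
K = 1 - max(R',G',B') = 1 - 246/255 = 9/255 = 0.03529… → 0.04
(1-R'-K)/(1-K) simplifies to (max-R)/max with max = 246:
C = (246-246)/246 = 0/246 = 0 → 0.00
M = (246-41)/246 = 205/246 = 0.83333… → 0.83
Y = (246-233)/246 = 13/246 = 0.05284… → 0.05
= CMYK(0.00, 0.83, 0.05, 0.04)


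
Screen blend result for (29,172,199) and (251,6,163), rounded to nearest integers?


Screen: C = 255 - (255-A)×(255-B)/255, rounded to nearest integer
R: 255 - (255-29)×(255-251)/255 = 255 - 904/255 ≈ 255 - 3.545 = 251.455 → 251
G: 255 - (255-172)×(255-6)/255 = 255 - 20667/255 ≈ 255 - 81.047 = 173.953 → 174
B: 255 - (255-199)×(255-163)/255 = 255 - 5152/255 ≈ 255 - 20.204 = 234.796 → 235
= RGB(251, 174, 235)


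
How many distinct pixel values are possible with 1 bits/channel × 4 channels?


Total bits = 1 bits/channel × 4 channels = 4 bits
Distinct pixel values = 2^4
= 16 pixel values


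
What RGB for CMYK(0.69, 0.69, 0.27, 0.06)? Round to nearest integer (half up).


R = 255 × (1-C) × (1-K) = 255 × 0.31 × 0.94 = 74.307 → 74
G = 255 × (1-M) × (1-K) = 255 × 0.31 × 0.94 = 74.307 → 74
B = 255 × (1-Y) × (1-K) = 255 × 0.73 × 0.94 = 174.981 → 175
= RGB(74, 74, 175)


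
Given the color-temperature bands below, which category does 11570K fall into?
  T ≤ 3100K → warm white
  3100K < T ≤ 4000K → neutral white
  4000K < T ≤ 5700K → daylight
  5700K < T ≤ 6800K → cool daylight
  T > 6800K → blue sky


Temperature: 11570K
11570K > 6800K → blue sky
Classification: blue sky


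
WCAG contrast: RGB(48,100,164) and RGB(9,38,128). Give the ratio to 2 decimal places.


Linearize each sRGB channel c=v/255: c/12.92 if c ≤ 0.04045 else ((c+0.055)/1.055)^2.4
L = 0.2126×R_lin + 0.7152×G_lin + 0.0722×B_lin
Color 1 (48,100,164):
  R=48: 48/255≈0.1882 > 0.04045 → ((0.1882+0.055)/1.055)^2.4 ≈ 0.02956
  G=100: 100/255≈0.3922 > 0.04045 → ((0.3922+0.055)/1.055)^2.4 ≈ 0.12744
  B=164: 164/255≈0.6431 > 0.04045 → ((0.6431+0.055)/1.055)^2.4 ≈ 0.37124
  L1 = 0.2126×0.02956 + 0.7152×0.12744 + 0.0722×0.37124 ≈ 0.12423
Color 2 (9,38,128):
  R=9: 9/255≈0.0353 ≤ 0.04045 → 0.0353/12.92 ≈ 0.00273
  G=38: 38/255≈0.1490 > 0.04045 → ((0.1490+0.055)/1.055)^2.4 ≈ 0.01938
  B=128: 128/255≈0.5020 > 0.04045 → ((0.5020+0.055)/1.055)^2.4 ≈ 0.21586
  L2 = 0.2126×0.00273 + 0.7152×0.01938 + 0.0722×0.21586 ≈ 0.03003
Lighter = 0.12423, Darker = 0.03003
Ratio = (L_lighter + 0.05) / (L_darker + 0.05)
Ratio = (0.12423 + 0.05) / (0.03003 + 0.05) = 0.17423 / 0.08003 ≈ 2.1771
Ratio ≈ 2.18:1


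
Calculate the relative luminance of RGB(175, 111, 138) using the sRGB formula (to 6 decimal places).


Linearize each channel (sRGB transfer function): c = v/255; c_lin = c/12.92 if c ≤ 0.04045, else ((c+0.055)/1.055)^2.4
  R: 175/255 ≈ 0.686275 > 0.04045 → ((0.686275+0.055)/1.055)^2.4 ≈ 0.428690
  G: 111/255 ≈ 0.435294 > 0.04045 → ((0.435294+0.055)/1.055)^2.4 ≈ 0.158961
  B: 138/255 ≈ 0.541176 > 0.04045 → ((0.541176+0.055)/1.055)^2.4 ≈ 0.254152
R_lin = 0.428690, G_lin = 0.158961, B_lin = 0.254152
L = 0.2126×R + 0.7152×G + 0.0722×B
L = 0.2126×0.428690 + 0.7152×0.158961 + 0.0722×0.254152
L ≈ 0.223178


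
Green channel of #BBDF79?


Color: #BBDF79
R = BB = 187
G = DF = 223
B = 79 = 121
Green = 223


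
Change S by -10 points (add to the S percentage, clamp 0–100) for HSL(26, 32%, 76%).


Original S = 32%
Adjustment = -10 percentage points
New S = 32 + (-10) = 22
Clamp to [0, 100] → 22
= HSL(26°, 22%, 76%)


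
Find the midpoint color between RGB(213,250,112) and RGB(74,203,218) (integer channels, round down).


Midpoint: each channel = ⌊(C₁+C₂)/2⌋
R: ⌊(213+74)/2⌋ = 143
G: ⌊(250+203)/2⌋ = 226
B: ⌊(112+218)/2⌋ = 165
= RGB(143, 226, 165)


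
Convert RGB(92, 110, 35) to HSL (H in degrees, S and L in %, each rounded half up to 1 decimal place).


Normalize: R'=92/255≈0.3608, G'=110/255≈0.4314, B'=35/255≈0.1373
Max=110/255, Min=35/255, Δ=Max-Min=75/255
L = (Max+Min)/2 = (110+35)/510 = 145/510 = 0.28431… → L = 28.4%
L ≤ 0.5 → S = Δ/(Max+Min) = 75/(110+35) = 75/145 = 0.51724… → S = 51.7%
(the 1/255 factors cancel in S and H, so raw channel differences can be used)
Max is G' → H = 60 × ((B-R)/Δ + 2) = 60 × ((35-92)/75 + 2)
  -57/75 + 2 = -0.76 + 2 = 1.24
  H = 60 × 1.24 = 74.4° → H = 74.4°
= HSL(74.4°, 51.7%, 28.4%)


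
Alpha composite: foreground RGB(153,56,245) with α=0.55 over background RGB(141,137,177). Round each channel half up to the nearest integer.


C = α×F + (1-α)×B, with 1-α = 0.45
R: 0.55×153 + 0.45×141 = 84.15 + 63.45 = 147.60 → 148
G: 0.55×56 + 0.45×137 = 30.80 + 61.65 = 92.45 → 92
B: 0.55×245 + 0.45×177 = 134.75 + 79.65 = 214.40 → 214
= RGB(148, 92, 214)


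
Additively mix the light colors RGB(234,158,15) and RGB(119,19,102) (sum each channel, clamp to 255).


Additive: each channel = min(255, C₁+C₂)
R: 234+119 = 353 → 255
G: 158+19 = 177 → 177
B: 15+102 = 117 → 117
= RGB(255, 177, 117)


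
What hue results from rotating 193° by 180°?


New hue = (H + rotation) mod 360
New hue = (193 + 180) mod 360
= 373 mod 360
= 13°


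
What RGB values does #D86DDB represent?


D8 → 216 (R)
6D → 109 (G)
DB → 219 (B)
= RGB(216, 109, 219)


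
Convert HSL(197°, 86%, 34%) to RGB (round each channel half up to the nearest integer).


H=197°, S=0.86, L=0.34
C = (1-|2L-1|)×S = (1-|-0.32|)×0.86 = 0.5848
H' = H/60 = 197/60 ≈ 3.2833; X = C×(1-|H' mod 2 - 1|) ≈ 0.4191
m = L - C/2 = 0.34 - 0.2924 = 0.0476
Sector ⌊H'⌋ = 3 → (R',G',B') = (0.0, ≈0.4191, 0.5848)
RGB = ((R'+m)×255, (G'+m)×255, (B'+m)×255) = (12.138, 119.0102, 161.262)
Round half up → RGB(12, 119, 161)


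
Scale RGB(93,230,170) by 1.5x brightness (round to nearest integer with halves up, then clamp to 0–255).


Multiply each channel by 1.5, round half up, clamp to [0, 255]
R: 93×1.5 = 139.5 → round → 140
G: 230×1.5 = 345 → clamp → 255
B: 170×1.5 = 255
= RGB(140, 255, 255)


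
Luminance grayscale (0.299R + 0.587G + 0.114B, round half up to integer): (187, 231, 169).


Gray = 0.299×R + 0.587×G + 0.114×B
Gray = 0.299×187 + 0.587×231 + 0.114×169
Gray = 55.913 + 135.597 + 19.266
Gray = 210.776 → round half up → 211
Gray = 211


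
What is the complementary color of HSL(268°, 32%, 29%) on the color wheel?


Complement = opposite side of color wheel = hue + 180°
H' = (268 + 180) mod 360 = 88°
S and L unchanged.
= HSL(88°, 32%, 29%)


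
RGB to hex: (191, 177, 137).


R = 191 → BF (hex)
G = 177 → B1 (hex)
B = 137 → 89 (hex)
Hex = #BFB189


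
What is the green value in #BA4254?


Color: #BA4254
R = BA = 186
G = 42 = 66
B = 54 = 84
Green = 66


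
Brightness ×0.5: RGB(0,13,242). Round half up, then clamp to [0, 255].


Multiply each channel by 0.5, round half up, clamp to [0, 255]
R: 0×0.5 = 0
G: 13×0.5 = 6.5 → round → 7
B: 242×0.5 = 121
= RGB(0, 7, 121)


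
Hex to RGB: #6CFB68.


6C → 108 (R)
FB → 251 (G)
68 → 104 (B)
= RGB(108, 251, 104)


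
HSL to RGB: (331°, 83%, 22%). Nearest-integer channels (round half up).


H=331°, S=0.83, L=0.22
C = (1-|2L-1|)×S = (1-|-0.56|)×0.83 = 0.3652
H' = H/60 = 331/60 ≈ 5.5167; X = C×(1-|H' mod 2 - 1|) ≈ 0.1765
m = L - C/2 = 0.22 - 0.1826 = 0.0374
Sector ⌊H'⌋ = 5 → (R',G',B') = (0.3652, 0.0, ≈0.1765)
RGB = ((R'+m)×255, (G'+m)×255, (B'+m)×255) = (102.663, 9.537, 54.5479)
Round half up → RGB(103, 10, 55)


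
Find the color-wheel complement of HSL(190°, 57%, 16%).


Complement = opposite side of color wheel = hue + 180°
H' = (190 + 180) mod 360 = 10°
S and L unchanged.
= HSL(10°, 57%, 16%)


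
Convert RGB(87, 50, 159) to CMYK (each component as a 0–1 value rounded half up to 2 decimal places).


R'=87/255≈0.3412, G'=50/255≈0.1961, B'=159/255≈0.6235
K = 1 - max(R',G',B') = 1 - 159/255 = 96/255 = 0.37647… → 0.38
(1-R'-K)/(1-K) simplifies to (max-R)/max with max = 159:
C = (159-87)/159 = 72/159 = 0.45283… → 0.45
M = (159-50)/159 = 109/159 = 0.68553… → 0.69
Y = (159-159)/159 = 0/159 = 0 → 0.00
= CMYK(0.45, 0.69, 0.00, 0.38)


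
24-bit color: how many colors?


Colors = 2^bits = 2^24
= 16,777,216 colors


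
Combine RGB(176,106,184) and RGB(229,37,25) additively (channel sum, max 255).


Additive: each channel = min(255, C₁+C₂)
R: 176+229 = 405 → 255
G: 106+37 = 143 → 143
B: 184+25 = 209 → 209
= RGB(255, 143, 209)


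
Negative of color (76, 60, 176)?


Invert: (255-R, 255-G, 255-B)
R: 255-76 = 179
G: 255-60 = 195
B: 255-176 = 79
= RGB(179, 195, 79)


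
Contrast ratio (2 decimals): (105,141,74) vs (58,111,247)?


Linearize each sRGB channel c=v/255: c/12.92 if c ≤ 0.04045 else ((c+0.055)/1.055)^2.4
L = 0.2126×R_lin + 0.7152×G_lin + 0.0722×B_lin
Color 1 (105,141,74):
  R=105: 105/255≈0.4118 > 0.04045 → ((0.4118+0.055)/1.055)^2.4 ≈ 0.14126
  G=141: 141/255≈0.5529 > 0.04045 → ((0.5529+0.055)/1.055)^2.4 ≈ 0.26636
  B=74: 74/255≈0.2902 > 0.04045 → ((0.2902+0.055)/1.055)^2.4 ≈ 0.06848
  L1 = 0.2126×0.14126 + 0.7152×0.26636 + 0.0722×0.06848 ≈ 0.22547
Color 2 (58,111,247):
  R=58: 58/255≈0.2275 > 0.04045 → ((0.2275+0.055)/1.055)^2.4 ≈ 0.04231
  G=111: 111/255≈0.4353 > 0.04045 → ((0.4353+0.055)/1.055)^2.4 ≈ 0.15896
  B=247: 247/255≈0.9686 > 0.04045 → ((0.9686+0.055)/1.055)^2.4 ≈ 0.93011
  L2 = 0.2126×0.04231 + 0.7152×0.15896 + 0.0722×0.93011 ≈ 0.18984
Lighter = 0.22547, Darker = 0.18984
Ratio = (L_lighter + 0.05) / (L_darker + 0.05)
Ratio = (0.22547 + 0.05) / (0.18984 + 0.05) = 0.27547 / 0.23984 ≈ 1.1486
Ratio ≈ 1.15:1


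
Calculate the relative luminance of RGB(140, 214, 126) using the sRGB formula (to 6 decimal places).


Linearize each channel (sRGB transfer function): c = v/255; c_lin = c/12.92 if c ≤ 0.04045, else ((c+0.055)/1.055)^2.4
  R: 140/255 ≈ 0.549020 > 0.04045 → ((0.549020+0.055)/1.055)^2.4 ≈ 0.262251
  G: 214/255 ≈ 0.839216 > 0.04045 → ((0.839216+0.055)/1.055)^2.4 ≈ 0.672443
  B: 126/255 ≈ 0.494118 > 0.04045 → ((0.494118+0.055)/1.055)^2.4 ≈ 0.208637
R_lin = 0.262251, G_lin = 0.672443, B_lin = 0.208637
L = 0.2126×R + 0.7152×G + 0.0722×B
L = 0.2126×0.262251 + 0.7152×0.672443 + 0.0722×0.208637
L ≈ 0.551749


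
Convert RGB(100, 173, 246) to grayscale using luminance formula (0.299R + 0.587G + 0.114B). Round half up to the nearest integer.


Gray = 0.299×R + 0.587×G + 0.114×B
Gray = 0.299×100 + 0.587×173 + 0.114×246
Gray = 29.900 + 101.551 + 28.044
Gray = 159.495 → round half up → 159
Gray = 159


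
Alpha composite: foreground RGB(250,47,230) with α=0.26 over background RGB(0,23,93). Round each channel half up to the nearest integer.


C = α×F + (1-α)×B, with 1-α = 0.74
R: 0.26×250 + 0.74×0 = 65.00 + 0.00 = 65.00 → 65
G: 0.26×47 + 0.74×23 = 12.22 + 17.02 = 29.24 → 29
B: 0.26×230 + 0.74×93 = 59.80 + 68.82 = 128.62 → 129
= RGB(65, 29, 129)


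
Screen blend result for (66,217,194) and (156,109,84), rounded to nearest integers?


Screen: C = 255 - (255-A)×(255-B)/255, rounded to nearest integer
R: 255 - (255-66)×(255-156)/255 = 255 - 18711/255 ≈ 255 - 73.376 = 181.624 → 182
G: 255 - (255-217)×(255-109)/255 = 255 - 5548/255 ≈ 255 - 21.757 = 233.243 → 233
B: 255 - (255-194)×(255-84)/255 = 255 - 10431/255 ≈ 255 - 40.906 = 214.094 → 214
= RGB(182, 233, 214)


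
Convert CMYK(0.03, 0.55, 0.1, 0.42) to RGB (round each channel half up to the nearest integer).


R = 255 × (1-C) × (1-K) = 255 × 0.97 × 0.58 = 143.463 → 143
G = 255 × (1-M) × (1-K) = 255 × 0.45 × 0.58 = 66.555 → 67
B = 255 × (1-Y) × (1-K) = 255 × 0.90 × 0.58 = 133.11 → 133
= RGB(143, 67, 133)


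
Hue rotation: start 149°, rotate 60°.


New hue = (H + rotation) mod 360
New hue = (149 + 60) mod 360
= 209 mod 360
= 209°


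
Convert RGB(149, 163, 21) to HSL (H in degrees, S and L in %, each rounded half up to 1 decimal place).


Normalize: R'=149/255≈0.5843, G'=163/255≈0.6392, B'=21/255≈0.0824
Max=163/255, Min=21/255, Δ=Max-Min=142/255
L = (Max+Min)/2 = (163+21)/510 = 184/510 = 0.36078… → L = 36.1%
L ≤ 0.5 → S = Δ/(Max+Min) = 142/(163+21) = 142/184 = 0.77173… → S = 77.2%
(the 1/255 factors cancel in S and H, so raw channel differences can be used)
Max is G' → H = 60 × ((B-R)/Δ + 2) = 60 × ((21-149)/142 + 2)
  -128/142 + 2 = -0.9014… + 2 = 1.0985…
  H = 60 × 1.0985… = 65.915…° → H = 65.9°
= HSL(65.9°, 77.2%, 36.1%)


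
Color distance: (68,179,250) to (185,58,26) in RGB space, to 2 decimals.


d = √[(R₁-R₂)² + (G₁-G₂)² + (B₁-B₂)²]
d = √[(68-185)² + (179-58)² + (250-26)²]
d = √[13689 + 14641 + 50176]
d = √78506
d ≈ 280.19


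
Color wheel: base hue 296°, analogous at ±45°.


Base hue: 296°
Left analog: (296 - 45) mod 360 = 251°
Right analog: (296 + 45) mod 360 = 341°
Analogous hues = 251° and 341°


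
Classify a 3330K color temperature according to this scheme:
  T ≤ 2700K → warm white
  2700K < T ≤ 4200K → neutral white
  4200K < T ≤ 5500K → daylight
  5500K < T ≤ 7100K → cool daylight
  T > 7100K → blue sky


Temperature: 3330K
2700K < 3330K ≤ 4200K → neutral white
Classification: neutral white


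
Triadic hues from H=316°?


Triadic: equally spaced at 120° intervals
H1 = 316°
H2 = (316 + 120) mod 360 = 76°
H3 = (316 + 240) mod 360 = 196°
Triadic = 316°, 76°, 196°


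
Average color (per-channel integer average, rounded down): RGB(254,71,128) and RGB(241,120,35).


Midpoint: each channel = ⌊(C₁+C₂)/2⌋
R: ⌊(254+241)/2⌋ = 247
G: ⌊(71+120)/2⌋ = 95
B: ⌊(128+35)/2⌋ = 81
= RGB(247, 95, 81)


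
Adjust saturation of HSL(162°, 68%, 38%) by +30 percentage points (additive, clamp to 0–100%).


Original S = 68%
Adjustment = +30 percentage points
New S = 68 + (30) = 98
Clamp to [0, 100] → 98
= HSL(162°, 98%, 38%)


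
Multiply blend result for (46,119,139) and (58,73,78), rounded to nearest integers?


Multiply: C = A×B/255, rounded to nearest integer
R: 46×58/255 = 2668/255 ≈ 10.463 → 10
G: 119×73/255 = 8687/255 ≈ 34.067 → 34
B: 139×78/255 = 10842/255 ≈ 42.518 → 43
= RGB(10, 34, 43)


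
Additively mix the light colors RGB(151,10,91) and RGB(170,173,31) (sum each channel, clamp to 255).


Additive: each channel = min(255, C₁+C₂)
R: 151+170 = 321 → 255
G: 10+173 = 183 → 183
B: 91+31 = 122 → 122
= RGB(255, 183, 122)


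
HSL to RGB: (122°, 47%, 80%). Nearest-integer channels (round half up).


H=122°, S=0.47, L=0.80
C = (1-|2L-1|)×S = (1-|0.60|)×0.47 = 0.188
H' = H/60 = 122/60 ≈ 2.0333; X = C×(1-|H' mod 2 - 1|) ≈ 0.0063
m = L - C/2 = 0.80 - 0.094 = 0.706
Sector ⌊H'⌋ = 2 → (R',G',B') = (0.0, 0.188, ≈0.0063)
RGB = ((R'+m)×255, (G'+m)×255, (B'+m)×255) = (180.03, 227.97, 181.628)
Round half up → RGB(180, 228, 182)


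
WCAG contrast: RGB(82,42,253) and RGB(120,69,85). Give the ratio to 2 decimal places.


Linearize each sRGB channel c=v/255: c/12.92 if c ≤ 0.04045 else ((c+0.055)/1.055)^2.4
L = 0.2126×R_lin + 0.7152×G_lin + 0.0722×B_lin
Color 1 (82,42,253):
  R=82: 82/255≈0.3216 > 0.04045 → ((0.3216+0.055)/1.055)^2.4 ≈ 0.08438
  G=42: 42/255≈0.1647 > 0.04045 → ((0.1647+0.055)/1.055)^2.4 ≈ 0.02315
  B=253: 253/255≈0.9922 > 0.04045 → ((0.9922+0.055)/1.055)^2.4 ≈ 0.98225
  L1 = 0.2126×0.08438 + 0.7152×0.02315 + 0.0722×0.98225 ≈ 0.10542
Color 2 (120,69,85):
  R=120: 120/255≈0.4706 > 0.04045 → ((0.4706+0.055)/1.055)^2.4 ≈ 0.18782
  G=69: 69/255≈0.2706 > 0.04045 → ((0.2706+0.055)/1.055)^2.4 ≈ 0.05951
  B=85: 85/255≈0.3333 > 0.04045 → ((0.3333+0.055)/1.055)^2.4 ≈ 0.09084
  L2 = 0.2126×0.18782 + 0.7152×0.05951 + 0.0722×0.09084 ≈ 0.08905
Lighter = 0.10542, Darker = 0.08905
Ratio = (L_lighter + 0.05) / (L_darker + 0.05)
Ratio = (0.10542 + 0.05) / (0.08905 + 0.05) = 0.15542 / 0.13905 ≈ 1.1177
Ratio ≈ 1.12:1


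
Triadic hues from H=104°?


Triadic: equally spaced at 120° intervals
H1 = 104°
H2 = (104 + 120) mod 360 = 224°
H3 = (104 + 240) mod 360 = 344°
Triadic = 104°, 224°, 344°


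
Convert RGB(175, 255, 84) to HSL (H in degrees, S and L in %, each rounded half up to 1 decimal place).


Normalize: R'=175/255≈0.6863, G'=255/255≈1.0000, B'=84/255≈0.3294
Max=255/255, Min=84/255, Δ=Max-Min=171/255
L = (Max+Min)/2 = (255+84)/510 = 339/510 = 0.66470… → L = 66.5%
L > 0.5 → S = Δ/(2-Max-Min) = 171/(510-255-84) = 171/171 = 1 → S = 100.0%
(the 1/255 factors cancel in S and H, so raw channel differences can be used)
Max is G' → H = 60 × ((B-R)/Δ + 2) = 60 × ((84-175)/171 + 2)
  -91/171 + 2 = -0.5321… + 2 = 1.4678…
  H = 60 × 1.4678… = 88.070…° → H = 88.1°
= HSL(88.1°, 100.0%, 66.5%)


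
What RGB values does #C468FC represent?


C4 → 196 (R)
68 → 104 (G)
FC → 252 (B)
= RGB(196, 104, 252)


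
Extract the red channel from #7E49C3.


Color: #7E49C3
R = 7E = 126
G = 49 = 73
B = C3 = 195
Red = 126


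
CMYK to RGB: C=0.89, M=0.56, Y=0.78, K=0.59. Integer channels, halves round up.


R = 255 × (1-C) × (1-K) = 255 × 0.11 × 0.41 = 11.5005 → 12
G = 255 × (1-M) × (1-K) = 255 × 0.44 × 0.41 = 46.002 → 46
B = 255 × (1-Y) × (1-K) = 255 × 0.22 × 0.41 = 23.001 → 23
= RGB(12, 46, 23)


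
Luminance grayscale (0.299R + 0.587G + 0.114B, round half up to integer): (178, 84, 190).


Gray = 0.299×R + 0.587×G + 0.114×B
Gray = 0.299×178 + 0.587×84 + 0.114×190
Gray = 53.222 + 49.308 + 21.660
Gray = 124.190 → round half up → 124
Gray = 124


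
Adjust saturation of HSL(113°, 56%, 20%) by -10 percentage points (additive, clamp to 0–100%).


Original S = 56%
Adjustment = -10 percentage points
New S = 56 + (-10) = 46
Clamp to [0, 100] → 46
= HSL(113°, 46%, 20%)


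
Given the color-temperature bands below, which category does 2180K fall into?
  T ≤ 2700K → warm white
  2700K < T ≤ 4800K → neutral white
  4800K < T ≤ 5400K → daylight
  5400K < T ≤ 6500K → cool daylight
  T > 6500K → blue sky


Temperature: 2180K
2180K ≤ 2700K → warm white
Classification: warm white


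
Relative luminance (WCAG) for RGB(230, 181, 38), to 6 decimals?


Linearize each channel (sRGB transfer function): c = v/255; c_lin = c/12.92 if c ≤ 0.04045, else ((c+0.055)/1.055)^2.4
  R: 230/255 ≈ 0.901961 > 0.04045 → ((0.901961+0.055)/1.055)^2.4 ≈ 0.791298
  G: 181/255 ≈ 0.709804 > 0.04045 → ((0.709804+0.055)/1.055)^2.4 ≈ 0.462077
  B: 38/255 ≈ 0.149020 > 0.04045 → ((0.149020+0.055)/1.055)^2.4 ≈ 0.019382
R_lin = 0.791298, G_lin = 0.462077, B_lin = 0.019382
L = 0.2126×R + 0.7152×G + 0.0722×B
L = 0.2126×0.791298 + 0.7152×0.462077 + 0.0722×0.019382
L ≈ 0.500107


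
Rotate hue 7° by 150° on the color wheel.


New hue = (H + rotation) mod 360
New hue = (7 + 150) mod 360
= 157 mod 360
= 157°


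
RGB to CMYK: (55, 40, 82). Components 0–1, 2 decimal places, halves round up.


R'=55/255≈0.2157, G'=40/255≈0.1569, B'=82/255≈0.3216
K = 1 - max(R',G',B') = 1 - 82/255 = 173/255 = 0.67843… → 0.68
(1-R'-K)/(1-K) simplifies to (max-R)/max with max = 82:
C = (82-55)/82 = 27/82 = 0.32926… → 0.33
M = (82-40)/82 = 42/82 = 0.51219… → 0.51
Y = (82-82)/82 = 0/82 = 0 → 0.00
= CMYK(0.33, 0.51, 0.00, 0.68)


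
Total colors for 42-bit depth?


Colors = 2^bits = 2^42
= 4,398,046,511,104 colors


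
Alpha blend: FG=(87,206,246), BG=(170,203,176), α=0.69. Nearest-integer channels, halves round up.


C = α×F + (1-α)×B, with 1-α = 0.31
R: 0.69×87 + 0.31×170 = 60.03 + 52.70 = 112.73 → 113
G: 0.69×206 + 0.31×203 = 142.14 + 62.93 = 205.07 → 205
B: 0.69×246 + 0.31×176 = 169.74 + 54.56 = 224.30 → 224
= RGB(113, 205, 224)


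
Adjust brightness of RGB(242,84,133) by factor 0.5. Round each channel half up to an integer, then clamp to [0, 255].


Multiply each channel by 0.5, round half up, clamp to [0, 255]
R: 242×0.5 = 121
G: 84×0.5 = 42
B: 133×0.5 = 66.5 → round → 67
= RGB(121, 42, 67)


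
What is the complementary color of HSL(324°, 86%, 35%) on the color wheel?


Complement = opposite side of color wheel = hue + 180°
H' = (324 + 180) mod 360 = 144°
S and L unchanged.
= HSL(144°, 86%, 35%)


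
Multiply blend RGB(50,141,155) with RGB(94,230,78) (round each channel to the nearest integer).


Multiply: C = A×B/255, rounded to nearest integer
R: 50×94/255 = 4700/255 ≈ 18.431 → 18
G: 141×230/255 = 32430/255 ≈ 127.176 → 127
B: 155×78/255 = 12090/255 ≈ 47.412 → 47
= RGB(18, 127, 47)


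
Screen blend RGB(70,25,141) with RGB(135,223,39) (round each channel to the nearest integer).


Screen: C = 255 - (255-A)×(255-B)/255, rounded to nearest integer
R: 255 - (255-70)×(255-135)/255 = 255 - 22200/255 ≈ 255 - 87.059 = 167.941 → 168
G: 255 - (255-25)×(255-223)/255 = 255 - 7360/255 ≈ 255 - 28.863 = 226.137 → 226
B: 255 - (255-141)×(255-39)/255 = 255 - 24624/255 ≈ 255 - 96.565 = 158.435 → 158
= RGB(168, 226, 158)


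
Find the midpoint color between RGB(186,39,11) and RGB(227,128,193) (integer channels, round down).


Midpoint: each channel = ⌊(C₁+C₂)/2⌋
R: ⌊(186+227)/2⌋ = 206
G: ⌊(39+128)/2⌋ = 83
B: ⌊(11+193)/2⌋ = 102
= RGB(206, 83, 102)


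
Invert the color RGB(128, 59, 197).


Invert: (255-R, 255-G, 255-B)
R: 255-128 = 127
G: 255-59 = 196
B: 255-197 = 58
= RGB(127, 196, 58)


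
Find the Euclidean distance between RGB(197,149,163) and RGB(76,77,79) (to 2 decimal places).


d = √[(R₁-R₂)² + (G₁-G₂)² + (B₁-B₂)²]
d = √[(197-76)² + (149-77)² + (163-79)²]
d = √[14641 + 5184 + 7056]
d = √26881
d ≈ 163.95


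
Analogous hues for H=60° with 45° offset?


Base hue: 60°
Left analog: (60 - 45) mod 360 = 15°
Right analog: (60 + 45) mod 360 = 105°
Analogous hues = 15° and 105°


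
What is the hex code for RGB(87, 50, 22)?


R = 87 → 57 (hex)
G = 50 → 32 (hex)
B = 22 → 16 (hex)
Hex = #573216


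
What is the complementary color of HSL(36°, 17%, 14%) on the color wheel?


Complement = opposite side of color wheel = hue + 180°
H' = (36 + 180) mod 360 = 216°
S and L unchanged.
= HSL(216°, 17%, 14%)


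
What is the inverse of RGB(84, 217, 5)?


Invert: (255-R, 255-G, 255-B)
R: 255-84 = 171
G: 255-217 = 38
B: 255-5 = 250
= RGB(171, 38, 250)


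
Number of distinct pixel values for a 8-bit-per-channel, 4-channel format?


Total bits = 8 bits/channel × 4 channels = 32 bits
Distinct pixel values = 2^32
= 4,294,967,296 pixel values


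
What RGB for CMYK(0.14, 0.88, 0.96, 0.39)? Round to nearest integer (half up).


R = 255 × (1-C) × (1-K) = 255 × 0.86 × 0.61 = 133.773 → 134
G = 255 × (1-M) × (1-K) = 255 × 0.12 × 0.61 = 18.666 → 19
B = 255 × (1-Y) × (1-K) = 255 × 0.04 × 0.61 = 6.222 → 6
= RGB(134, 19, 6)


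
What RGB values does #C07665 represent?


C0 → 192 (R)
76 → 118 (G)
65 → 101 (B)
= RGB(192, 118, 101)


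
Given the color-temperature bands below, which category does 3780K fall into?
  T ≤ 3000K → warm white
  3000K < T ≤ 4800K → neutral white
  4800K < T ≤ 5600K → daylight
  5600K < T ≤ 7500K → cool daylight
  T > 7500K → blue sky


Temperature: 3780K
3000K < 3780K ≤ 4800K → neutral white
Classification: neutral white


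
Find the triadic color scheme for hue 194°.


Triadic: equally spaced at 120° intervals
H1 = 194°
H2 = (194 + 120) mod 360 = 314°
H3 = (194 + 240) mod 360 = 74°
Triadic = 194°, 314°, 74°


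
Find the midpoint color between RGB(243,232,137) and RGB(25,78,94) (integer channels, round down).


Midpoint: each channel = ⌊(C₁+C₂)/2⌋
R: ⌊(243+25)/2⌋ = 134
G: ⌊(232+78)/2⌋ = 155
B: ⌊(137+94)/2⌋ = 115
= RGB(134, 155, 115)


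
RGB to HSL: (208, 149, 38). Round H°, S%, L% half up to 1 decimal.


Normalize: R'=208/255≈0.8157, G'=149/255≈0.5843, B'=38/255≈0.1490
Max=208/255, Min=38/255, Δ=Max-Min=170/255
L = (Max+Min)/2 = (208+38)/510 = 246/510 = 0.48235… → L = 48.2%
L ≤ 0.5 → S = Δ/(Max+Min) = 170/(208+38) = 170/246 = 0.69105… → S = 69.1%
(the 1/255 factors cancel in S and H, so raw channel differences can be used)
Max is R' → H = 60 × (((G-B)/Δ) mod 6) = 60 × (((149-38)/170) mod 6)
  111/170 = 0.6529…
  H = 60 × 0.6529… = 39.176…° → H = 39.2°
= HSL(39.2°, 69.1%, 48.2%)


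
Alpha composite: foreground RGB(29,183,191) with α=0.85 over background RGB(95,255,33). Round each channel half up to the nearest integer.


C = α×F + (1-α)×B, with 1-α = 0.15
R: 0.85×29 + 0.15×95 = 24.65 + 14.25 = 38.90 → 39
G: 0.85×183 + 0.15×255 = 155.55 + 38.25 = 193.80 → 194
B: 0.85×191 + 0.15×33 = 162.35 + 4.95 = 167.30 → 167
= RGB(39, 194, 167)


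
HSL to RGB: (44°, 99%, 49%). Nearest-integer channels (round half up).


H=44°, S=0.99, L=0.49
C = (1-|2L-1|)×S = (1-|-0.02|)×0.99 = 0.9702
H' = H/60 = 44/60 ≈ 0.7333; X = C×(1-|H' mod 2 - 1|) = 0.71148
m = L - C/2 = 0.49 - 0.4851 = 0.0049
Sector ⌊H'⌋ = 0 → (R',G',B') = (0.9702, 0.71148, 0.0)
RGB = ((R'+m)×255, (G'+m)×255, (B'+m)×255) = (248.6505, 182.6769, 1.2495)
Round half up → RGB(249, 183, 1)


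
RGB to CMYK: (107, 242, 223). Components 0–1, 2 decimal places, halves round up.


R'=107/255≈0.4196, G'=242/255≈0.9490, B'=223/255≈0.8745
K = 1 - max(R',G',B') = 1 - 242/255 = 13/255 = 0.05098… → 0.05
(1-R'-K)/(1-K) simplifies to (max-R)/max with max = 242:
C = (242-107)/242 = 135/242 = 0.55785… → 0.56
M = (242-242)/242 = 0/242 = 0 → 0.00
Y = (242-223)/242 = 19/242 = 0.07851… → 0.08
= CMYK(0.56, 0.00, 0.08, 0.05)


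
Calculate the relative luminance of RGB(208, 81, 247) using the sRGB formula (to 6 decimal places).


Linearize each channel (sRGB transfer function): c = v/255; c_lin = c/12.92 if c ≤ 0.04045, else ((c+0.055)/1.055)^2.4
  R: 208/255 ≈ 0.815686 > 0.04045 → ((0.815686+0.055)/1.055)^2.4 ≈ 0.630757
  G: 81/255 ≈ 0.317647 > 0.04045 → ((0.317647+0.055)/1.055)^2.4 ≈ 0.082283
  B: 247/255 ≈ 0.968627 > 0.04045 → ((0.968627+0.055)/1.055)^2.4 ≈ 0.930111
R_lin = 0.630757, G_lin = 0.082283, B_lin = 0.930111
L = 0.2126×R + 0.7152×G + 0.0722×B
L = 0.2126×0.630757 + 0.7152×0.082283 + 0.0722×0.930111
L ≈ 0.260102


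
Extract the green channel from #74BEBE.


Color: #74BEBE
R = 74 = 116
G = BE = 190
B = BE = 190
Green = 190


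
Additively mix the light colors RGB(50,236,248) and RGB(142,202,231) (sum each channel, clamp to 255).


Additive: each channel = min(255, C₁+C₂)
R: 50+142 = 192 → 192
G: 236+202 = 438 → 255
B: 248+231 = 479 → 255
= RGB(192, 255, 255)


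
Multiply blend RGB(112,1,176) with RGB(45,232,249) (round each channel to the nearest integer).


Multiply: C = A×B/255, rounded to nearest integer
R: 112×45/255 = 5040/255 ≈ 19.765 → 20
G: 1×232/255 = 232/255 ≈ 0.910 → 1
B: 176×249/255 = 43824/255 ≈ 171.859 → 172
= RGB(20, 1, 172)


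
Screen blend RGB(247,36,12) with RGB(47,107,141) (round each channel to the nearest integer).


Screen: C = 255 - (255-A)×(255-B)/255, rounded to nearest integer
R: 255 - (255-247)×(255-47)/255 = 255 - 1664/255 ≈ 255 - 6.525 = 248.475 → 248
G: 255 - (255-36)×(255-107)/255 = 255 - 32412/255 ≈ 255 - 127.106 = 127.894 → 128
B: 255 - (255-12)×(255-141)/255 = 255 - 27702/255 ≈ 255 - 108.635 = 146.365 → 146
= RGB(248, 128, 146)


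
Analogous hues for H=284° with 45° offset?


Base hue: 284°
Left analog: (284 - 45) mod 360 = 239°
Right analog: (284 + 45) mod 360 = 329°
Analogous hues = 239° and 329°


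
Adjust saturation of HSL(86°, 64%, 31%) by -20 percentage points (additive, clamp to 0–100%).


Original S = 64%
Adjustment = -20 percentage points
New S = 64 + (-20) = 44
Clamp to [0, 100] → 44
= HSL(86°, 44%, 31%)


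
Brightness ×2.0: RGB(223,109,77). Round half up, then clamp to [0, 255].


Multiply each channel by 2.0, round half up, clamp to [0, 255]
R: 223×2.0 = 446 → clamp → 255
G: 109×2.0 = 218
B: 77×2.0 = 154
= RGB(255, 218, 154)


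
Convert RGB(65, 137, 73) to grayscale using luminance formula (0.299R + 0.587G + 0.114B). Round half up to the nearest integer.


Gray = 0.299×R + 0.587×G + 0.114×B
Gray = 0.299×65 + 0.587×137 + 0.114×73
Gray = 19.435 + 80.419 + 8.322
Gray = 108.176 → round half up → 108
Gray = 108


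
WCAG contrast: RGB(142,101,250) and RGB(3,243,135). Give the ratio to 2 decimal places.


Linearize each sRGB channel c=v/255: c/12.92 if c ≤ 0.04045 else ((c+0.055)/1.055)^2.4
L = 0.2126×R_lin + 0.7152×G_lin + 0.0722×B_lin
Color 1 (142,101,250):
  R=142: 142/255≈0.5569 > 0.04045 → ((0.5569+0.055)/1.055)^2.4 ≈ 0.27050
  G=101: 101/255≈0.3961 > 0.04045 → ((0.3961+0.055)/1.055)^2.4 ≈ 0.13014
  B=250: 250/255≈0.9804 > 0.04045 → ((0.9804+0.055)/1.055)^2.4 ≈ 0.95597
  L1 = 0.2126×0.27050 + 0.7152×0.13014 + 0.0722×0.95597 ≈ 0.21960
Color 2 (3,243,135):
  R=3: 3/255≈0.0118 ≤ 0.04045 → 0.0118/12.92 ≈ 0.00091
  G=243: 243/255≈0.9529 > 0.04045 → ((0.9529+0.055)/1.055)^2.4 ≈ 0.89627
  B=135: 135/255≈0.5294 > 0.04045 → ((0.5294+0.055)/1.055)^2.4 ≈ 0.24228
  L2 = 0.2126×0.00091 + 0.7152×0.89627 + 0.0722×0.24228 ≈ 0.65870
Lighter = 0.65870, Darker = 0.21960
Ratio = (L_lighter + 0.05) / (L_darker + 0.05)
Ratio = (0.65870 + 0.05) / (0.21960 + 0.05) = 0.70870 / 0.26960 ≈ 2.6287
Ratio ≈ 2.63:1


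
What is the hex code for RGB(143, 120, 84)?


R = 143 → 8F (hex)
G = 120 → 78 (hex)
B = 84 → 54 (hex)
Hex = #8F7854


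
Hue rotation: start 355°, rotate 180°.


New hue = (H + rotation) mod 360
New hue = (355 + 180) mod 360
= 535 mod 360
= 175°


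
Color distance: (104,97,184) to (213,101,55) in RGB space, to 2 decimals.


d = √[(R₁-R₂)² + (G₁-G₂)² + (B₁-B₂)²]
d = √[(104-213)² + (97-101)² + (184-55)²]
d = √[11881 + 16 + 16641]
d = √28538
d ≈ 168.93


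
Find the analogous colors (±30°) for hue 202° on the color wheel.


Base hue: 202°
Left analog: (202 - 30) mod 360 = 172°
Right analog: (202 + 30) mod 360 = 232°
Analogous hues = 172° and 232°


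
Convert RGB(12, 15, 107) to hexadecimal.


R = 12 → 0C (hex)
G = 15 → 0F (hex)
B = 107 → 6B (hex)
Hex = #0C0F6B


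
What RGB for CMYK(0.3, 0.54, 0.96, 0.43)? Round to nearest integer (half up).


R = 255 × (1-C) × (1-K) = 255 × 0.70 × 0.57 = 101.745 → 102
G = 255 × (1-M) × (1-K) = 255 × 0.46 × 0.57 = 66.861 → 67
B = 255 × (1-Y) × (1-K) = 255 × 0.04 × 0.57 = 5.814 → 6
= RGB(102, 67, 6)


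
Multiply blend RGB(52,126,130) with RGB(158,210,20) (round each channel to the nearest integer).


Multiply: C = A×B/255, rounded to nearest integer
R: 52×158/255 = 8216/255 ≈ 32.220 → 32
G: 126×210/255 = 26460/255 ≈ 103.765 → 104
B: 130×20/255 = 2600/255 ≈ 10.196 → 10
= RGB(32, 104, 10)


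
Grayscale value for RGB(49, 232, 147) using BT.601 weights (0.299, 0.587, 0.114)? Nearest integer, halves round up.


Gray = 0.299×R + 0.587×G + 0.114×B
Gray = 0.299×49 + 0.587×232 + 0.114×147
Gray = 14.651 + 136.184 + 16.758
Gray = 167.593 → round half up → 168
Gray = 168


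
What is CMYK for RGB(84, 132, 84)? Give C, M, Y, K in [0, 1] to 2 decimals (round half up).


R'=84/255≈0.3294, G'=132/255≈0.5176, B'=84/255≈0.3294
K = 1 - max(R',G',B') = 1 - 132/255 = 123/255 = 0.48235… → 0.48
(1-R'-K)/(1-K) simplifies to (max-R)/max with max = 132:
C = (132-84)/132 = 48/132 = 0.36363… → 0.36
M = (132-132)/132 = 0/132 = 0 → 0.00
Y = (132-84)/132 = 48/132 = 0.36363… → 0.36
= CMYK(0.36, 0.00, 0.36, 0.48)


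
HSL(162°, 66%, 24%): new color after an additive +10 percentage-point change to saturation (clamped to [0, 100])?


Original S = 66%
Adjustment = +10 percentage points
New S = 66 + (10) = 76
Clamp to [0, 100] → 76
= HSL(162°, 76%, 24%)


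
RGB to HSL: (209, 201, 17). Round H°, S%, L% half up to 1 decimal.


Normalize: R'=209/255≈0.8196, G'=201/255≈0.7882, B'=17/255≈0.0667
Max=209/255, Min=17/255, Δ=Max-Min=192/255
L = (Max+Min)/2 = (209+17)/510 = 226/510 = 0.44313… → L = 44.3%
L ≤ 0.5 → S = Δ/(Max+Min) = 192/(209+17) = 192/226 = 0.84955… → S = 85.0%
(the 1/255 factors cancel in S and H, so raw channel differences can be used)
Max is R' → H = 60 × (((G-B)/Δ) mod 6) = 60 × (((201-17)/192) mod 6)
  184/192 = 0.9583…
  H = 60 × 0.9583… = 57.5° → H = 57.5°
= HSL(57.5°, 85.0%, 44.3%)


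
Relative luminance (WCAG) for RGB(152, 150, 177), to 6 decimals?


Linearize each channel (sRGB transfer function): c = v/255; c_lin = c/12.92 if c ≤ 0.04045, else ((c+0.055)/1.055)^2.4
  R: 152/255 ≈ 0.596078 > 0.04045 → ((0.596078+0.055)/1.055)^2.4 ≈ 0.313989
  G: 150/255 ≈ 0.588235 > 0.04045 → ((0.588235+0.055)/1.055)^2.4 ≈ 0.304987
  B: 177/255 ≈ 0.694118 > 0.04045 → ((0.694118+0.055)/1.055)^2.4 ≈ 0.439657
R_lin = 0.313989, G_lin = 0.304987, B_lin = 0.439657
L = 0.2126×R + 0.7152×G + 0.0722×B
L = 0.2126×0.313989 + 0.7152×0.304987 + 0.0722×0.439657
L ≈ 0.316624


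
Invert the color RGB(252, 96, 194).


Invert: (255-R, 255-G, 255-B)
R: 255-252 = 3
G: 255-96 = 159
B: 255-194 = 61
= RGB(3, 159, 61)


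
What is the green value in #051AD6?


Color: #051AD6
R = 05 = 5
G = 1A = 26
B = D6 = 214
Green = 26


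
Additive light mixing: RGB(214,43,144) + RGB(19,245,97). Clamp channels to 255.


Additive: each channel = min(255, C₁+C₂)
R: 214+19 = 233 → 233
G: 43+245 = 288 → 255
B: 144+97 = 241 → 241
= RGB(233, 255, 241)


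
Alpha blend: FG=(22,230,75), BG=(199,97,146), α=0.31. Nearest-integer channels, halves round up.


C = α×F + (1-α)×B, with 1-α = 0.69
R: 0.31×22 + 0.69×199 = 6.82 + 137.31 = 144.13 → 144
G: 0.31×230 + 0.69×97 = 71.30 + 66.93 = 138.23 → 138
B: 0.31×75 + 0.69×146 = 23.25 + 100.74 = 123.99 → 124
= RGB(144, 138, 124)


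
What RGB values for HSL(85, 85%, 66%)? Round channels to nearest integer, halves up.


H=85°, S=0.85, L=0.66
C = (1-|2L-1|)×S = (1-|0.32|)×0.85 = 0.578
H' = H/60 = 85/60 ≈ 1.4167; X = C×(1-|H' mod 2 - 1|) ≈ 0.3372
m = L - C/2 = 0.66 - 0.289 = 0.371
Sector ⌊H'⌋ = 1 → (R',G',B') = (≈0.3372, 0.578, 0.0)
RGB = ((R'+m)×255, (G'+m)×255, (B'+m)×255) = (180.5825, 241.995, 94.605)
Round half up → RGB(181, 242, 95)


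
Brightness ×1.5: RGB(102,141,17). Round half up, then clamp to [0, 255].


Multiply each channel by 1.5, round half up, clamp to [0, 255]
R: 102×1.5 = 153
G: 141×1.5 = 211.5 → round → 212
B: 17×1.5 = 25.5 → round → 26
= RGB(153, 212, 26)


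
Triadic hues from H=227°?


Triadic: equally spaced at 120° intervals
H1 = 227°
H2 = (227 + 120) mod 360 = 347°
H3 = (227 + 240) mod 360 = 107°
Triadic = 227°, 347°, 107°


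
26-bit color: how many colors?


Colors = 2^bits = 2^26
= 67,108,864 colors


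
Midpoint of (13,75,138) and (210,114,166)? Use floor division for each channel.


Midpoint: each channel = ⌊(C₁+C₂)/2⌋
R: ⌊(13+210)/2⌋ = 111
G: ⌊(75+114)/2⌋ = 94
B: ⌊(138+166)/2⌋ = 152
= RGB(111, 94, 152)


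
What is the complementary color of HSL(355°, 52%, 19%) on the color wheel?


Complement = opposite side of color wheel = hue + 180°
H' = (355 + 180) mod 360 = 175°
S and L unchanged.
= HSL(175°, 52%, 19%)


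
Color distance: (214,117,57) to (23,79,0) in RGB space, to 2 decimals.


d = √[(R₁-R₂)² + (G₁-G₂)² + (B₁-B₂)²]
d = √[(214-23)² + (117-79)² + (57-0)²]
d = √[36481 + 1444 + 3249]
d = √41174
d ≈ 202.91


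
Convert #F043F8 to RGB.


F0 → 240 (R)
43 → 67 (G)
F8 → 248 (B)
= RGB(240, 67, 248)


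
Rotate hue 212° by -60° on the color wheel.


New hue = (H + rotation) mod 360
New hue = (212 -60) mod 360
= 152 mod 360
= 152°


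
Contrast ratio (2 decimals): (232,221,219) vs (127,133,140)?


Linearize each sRGB channel c=v/255: c/12.92 if c ≤ 0.04045 else ((c+0.055)/1.055)^2.4
L = 0.2126×R_lin + 0.7152×G_lin + 0.0722×B_lin
Color 1 (232,221,219):
  R=232: 232/255≈0.9098 > 0.04045 → ((0.9098+0.055)/1.055)^2.4 ≈ 0.80695
  G=221: 221/255≈0.8667 > 0.04045 → ((0.8667+0.055)/1.055)^2.4 ≈ 0.72306
  B=219: 219/255≈0.8588 > 0.04045 → ((0.8588+0.055)/1.055)^2.4 ≈ 0.70838
  L1 = 0.2126×0.80695 + 0.7152×0.72306 + 0.0722×0.70838 ≈ 0.73983
Color 2 (127,133,140):
  R=127: 127/255≈0.4980 > 0.04045 → ((0.4980+0.055)/1.055)^2.4 ≈ 0.21223
  G=133: 133/255≈0.5216 > 0.04045 → ((0.5216+0.055)/1.055)^2.4 ≈ 0.23455
  B=140: 140/255≈0.5490 > 0.04045 → ((0.5490+0.055)/1.055)^2.4 ≈ 0.26225
  L2 = 0.2126×0.21223 + 0.7152×0.23455 + 0.0722×0.26225 ≈ 0.23181
Lighter = 0.73983, Darker = 0.23181
Ratio = (L_lighter + 0.05) / (L_darker + 0.05)
Ratio = (0.73983 + 0.05) / (0.23181 + 0.05) = 0.78983 / 0.28181 ≈ 2.8028
Ratio ≈ 2.80:1


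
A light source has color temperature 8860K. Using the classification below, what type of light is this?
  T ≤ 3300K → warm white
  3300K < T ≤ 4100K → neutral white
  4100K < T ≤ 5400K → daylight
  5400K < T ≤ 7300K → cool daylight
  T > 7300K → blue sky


Temperature: 8860K
8860K > 7300K → blue sky
Classification: blue sky


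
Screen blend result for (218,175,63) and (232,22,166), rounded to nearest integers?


Screen: C = 255 - (255-A)×(255-B)/255, rounded to nearest integer
R: 255 - (255-218)×(255-232)/255 = 255 - 851/255 ≈ 255 - 3.337 = 251.663 → 252
G: 255 - (255-175)×(255-22)/255 = 255 - 18640/255 ≈ 255 - 73.098 = 181.902 → 182
B: 255 - (255-63)×(255-166)/255 = 255 - 17088/255 ≈ 255 - 67.012 = 187.988 → 188
= RGB(252, 182, 188)


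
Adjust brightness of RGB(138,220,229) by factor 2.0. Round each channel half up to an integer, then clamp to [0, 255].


Multiply each channel by 2.0, round half up, clamp to [0, 255]
R: 138×2.0 = 276 → clamp → 255
G: 220×2.0 = 440 → clamp → 255
B: 229×2.0 = 458 → clamp → 255
= RGB(255, 255, 255)


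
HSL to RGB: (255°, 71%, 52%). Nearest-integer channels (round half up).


H=255°, S=0.71, L=0.52
C = (1-|2L-1|)×S = (1-|0.04|)×0.71 = 0.6816
H' = H/60 = 255/60 ≈ 4.2500; X = C×(1-|H' mod 2 - 1|) = 0.1704
m = L - C/2 = 0.52 - 0.3408 = 0.1792
Sector ⌊H'⌋ = 4 → (R',G',B') = (0.1704, 0.0, 0.6816)
RGB = ((R'+m)×255, (G'+m)×255, (B'+m)×255) = (89.148, 45.696, 219.504)
Round half up → RGB(89, 46, 220)
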